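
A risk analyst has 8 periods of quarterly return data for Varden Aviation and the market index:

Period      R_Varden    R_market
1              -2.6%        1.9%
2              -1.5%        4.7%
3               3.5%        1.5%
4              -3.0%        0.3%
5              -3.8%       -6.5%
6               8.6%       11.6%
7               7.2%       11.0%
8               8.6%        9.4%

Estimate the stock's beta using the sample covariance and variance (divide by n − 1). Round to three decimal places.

0.757

Mean R_i = (-2.6 − 1.5 + 3.5 − 3.0 − 3.8 + 8.6 + 7.2 + 8.6) / 8 = 2.1250%
Mean R_m = (1.9 + 4.7 + 1.5 + 0.3 − 6.5 + 11.6 + 11.0 + 9.4) / 8 = 4.2375%
Σ(R_i − R̄_i)(R_m − R̄_m) = 204.8225  ⇒  Cov = 204.8225 / 7 = 29.2604
Σ(R_m − R̄_m)² = 270.5588  ⇒  Var(R_m) = 270.5588 / 7 = 38.6513
β = Cov / Var(R_m) = 29.2604 / 38.6513 = 0.7570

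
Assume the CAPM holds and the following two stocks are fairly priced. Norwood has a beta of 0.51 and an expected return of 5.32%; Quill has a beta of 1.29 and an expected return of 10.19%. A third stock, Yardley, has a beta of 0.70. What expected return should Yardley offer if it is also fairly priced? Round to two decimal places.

MRP (SML slope) = (10.19% − 5.32%) / (1.29 − 0.51) = 4.87% / 0.78 = 6.2436%
R_f (intercept) = 5.32% − 0.51 × 6.2436% = 2.1358%
E(R_Yardley) = R_f + β × MRP = 2.1358% + 0.70 × 6.2436% = 6.51%

6.51%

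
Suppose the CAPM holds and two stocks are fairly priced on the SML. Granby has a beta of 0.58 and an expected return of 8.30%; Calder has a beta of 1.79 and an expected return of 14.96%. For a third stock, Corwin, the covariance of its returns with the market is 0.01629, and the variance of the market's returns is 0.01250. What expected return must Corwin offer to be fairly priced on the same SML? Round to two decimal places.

MRP = (14.96% − 8.30%) / (1.79 − 0.58) = 5.5041%
R_f = 8.30% − 0.58 × 5.5041% = 5.1076%
β_Corwin = Cov / Var(R_m) = 0.01629 / 0.01250 = 1.3032
E(R_Corwin) = R_f + β × MRP = 5.1076% + 1.3032 × 5.5041% = 12.28%

12.28%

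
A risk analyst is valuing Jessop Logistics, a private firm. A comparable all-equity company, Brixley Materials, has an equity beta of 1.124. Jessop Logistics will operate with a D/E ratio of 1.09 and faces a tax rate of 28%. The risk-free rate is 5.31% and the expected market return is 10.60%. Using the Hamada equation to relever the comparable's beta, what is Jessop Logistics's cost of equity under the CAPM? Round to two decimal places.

β_L = β_U × [1 + (1 − t)(D/E)] = 1.124 × [1 + (1 − 0.28) × 1.09]
    = 1.124 × [1 + 0.72 × 1.09] = 1.124 × 1.7848 = 2.0061
MRP = 10.60% − 5.31% = 5.29%
E(R) = R_f + β_L × MRP = 5.31% + 2.0061 × 5.29% = 15.92%

15.92%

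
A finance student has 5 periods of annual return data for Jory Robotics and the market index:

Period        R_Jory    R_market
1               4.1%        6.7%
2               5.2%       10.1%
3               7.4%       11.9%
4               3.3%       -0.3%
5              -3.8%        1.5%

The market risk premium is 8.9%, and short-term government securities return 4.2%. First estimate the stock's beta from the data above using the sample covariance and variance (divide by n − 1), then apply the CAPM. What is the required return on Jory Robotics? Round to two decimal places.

Mean R_i = (4.1 + 5.2 + 7.4 + 3.3 − 3.8) / 5 = 3.2400%
Mean R_m = (6.7 + 10.1 + 11.9 − 0.3 + 1.5) / 5 = 5.9800%
Σ(R_i − R̄_i)(R_m − R̄_m) = 64.4840  ⇒  Cov = 64.4840 / 4 = 16.1210
Σ(R_m − R̄_m)² = 112.0480  ⇒  Var(R_m) = 112.0480 / 4 = 28.0120
β = Cov / Var(R_m) = 16.1210 / 28.0120 = 0.5755
E(R) = R_f + β × MRP = 4.2% + 0.5755 × 8.9% = 9.32%

9.32%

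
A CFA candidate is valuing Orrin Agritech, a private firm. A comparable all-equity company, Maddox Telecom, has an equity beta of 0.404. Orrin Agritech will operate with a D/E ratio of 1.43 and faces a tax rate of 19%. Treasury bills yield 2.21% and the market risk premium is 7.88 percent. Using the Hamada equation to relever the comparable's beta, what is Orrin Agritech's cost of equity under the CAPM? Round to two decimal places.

9.08%

β_L = β_U × [1 + (1 − t)(D/E)] = 0.404 × [1 + (1 − 0.19) × 1.43]
    = 0.404 × [1 + 0.81 × 1.43] = 0.404 × 2.1583 = 0.8720
E(R) = R_f + β_L × MRP = 2.21% + 0.8720 × 7.88% = 9.08%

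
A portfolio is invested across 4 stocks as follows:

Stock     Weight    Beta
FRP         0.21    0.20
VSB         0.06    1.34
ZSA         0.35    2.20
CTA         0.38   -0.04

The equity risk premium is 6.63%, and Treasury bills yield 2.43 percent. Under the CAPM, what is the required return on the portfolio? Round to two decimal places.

β_P = Σ w_i β_i = 0.21×0.20 + 0.06×1.34 + 0.35×2.20 + 0.38×-0.04 = 0.8772
E(R_P) = R_f + β_P × MRP = 2.43% + 0.8772 × 6.63% = 8.25%

8.25%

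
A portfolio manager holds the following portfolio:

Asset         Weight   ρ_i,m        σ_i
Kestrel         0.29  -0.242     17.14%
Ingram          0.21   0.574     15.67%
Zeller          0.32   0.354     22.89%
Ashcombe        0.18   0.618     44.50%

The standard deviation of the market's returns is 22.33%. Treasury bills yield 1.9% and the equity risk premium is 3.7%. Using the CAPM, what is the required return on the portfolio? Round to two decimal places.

3.26%

β_Kestrel = -0.242 × 17.14% / 22.33% = -0.1858
β_Ingram = 0.574 × 15.67% / 22.33% = 0.4028
β_Zeller = 0.354 × 22.89% / 22.33% = 0.3629
β_Ashcombe = 0.618 × 44.50% / 22.33% = 1.2316
β_P = Σ w_i β_i = 0.29×-0.1858 + 0.21×0.4028 + 0.32×0.3629 + 0.18×1.2316 = 0.3685
E(R_P) = R_f + β_P × MRP = 1.9% + 0.3685 × 3.7% = 3.26%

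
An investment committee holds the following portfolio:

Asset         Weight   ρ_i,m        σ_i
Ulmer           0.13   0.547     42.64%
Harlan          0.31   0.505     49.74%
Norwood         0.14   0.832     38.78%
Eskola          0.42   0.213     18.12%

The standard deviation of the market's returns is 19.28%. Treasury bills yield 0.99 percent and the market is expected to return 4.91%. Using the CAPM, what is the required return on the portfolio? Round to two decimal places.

4.44%

β_Ulmer = 0.547 × 42.64% / 19.28% = 1.2098
β_Harlan = 0.505 × 49.74% / 19.28% = 1.3028
β_Norwood = 0.832 × 38.78% / 19.28% = 1.6735
β_Eskola = 0.213 × 18.12% / 19.28% = 0.2002
β_P = Σ w_i β_i = 0.13×1.2098 + 0.31×1.3028 + 0.14×1.6735 + 0.42×0.2002 = 0.8795
MRP = 4.91% − 0.99% = 3.92%
E(R_P) = R_f + β_P × MRP = 0.99% + 0.8795 × 3.92% = 4.44%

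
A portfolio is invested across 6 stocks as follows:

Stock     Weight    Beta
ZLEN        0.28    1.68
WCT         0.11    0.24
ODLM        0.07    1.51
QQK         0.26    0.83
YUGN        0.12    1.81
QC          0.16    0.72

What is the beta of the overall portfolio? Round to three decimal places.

1.151

β_P = Σ w_i β_i = 0.28×1.68 + 0.11×0.24 + 0.07×1.51 + 0.26×0.83 + 0.12×1.81 + 0.16×0.72 = 1.1507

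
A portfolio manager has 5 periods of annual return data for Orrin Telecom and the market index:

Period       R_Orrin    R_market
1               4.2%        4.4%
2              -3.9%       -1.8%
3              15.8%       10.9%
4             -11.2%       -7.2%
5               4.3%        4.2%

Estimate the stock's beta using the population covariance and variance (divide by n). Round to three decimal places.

1.467

Mean R_i = (4.2 − 3.9 + 15.8 − 11.2 + 4.3) / 5 = 1.8400%
Mean R_m = (4.4 − 1.8 + 10.9 − 7.2 + 4.2) / 5 = 2.1000%
Σ(R_i − R̄_i)(R_m − R̄_m) = 277.1000  ⇒  Cov = 277.1000 / 5 = 55.4200
Σ(R_m − R̄_m)² = 188.8400  ⇒  Var(R_m) = 188.8400 / 5 = 37.7680
β = Cov / Var(R_m) = 55.4200 / 37.7680 = 1.4674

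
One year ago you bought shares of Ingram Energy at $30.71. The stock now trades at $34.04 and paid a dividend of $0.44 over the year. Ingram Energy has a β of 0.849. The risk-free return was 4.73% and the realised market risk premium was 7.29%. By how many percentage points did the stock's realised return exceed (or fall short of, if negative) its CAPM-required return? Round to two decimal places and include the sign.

Realised HPR = (P1 + D1 − P0) / P0 = (34.04 + 0.44 − 30.71) / 30.71 = 3.77 / 30.71 = 12.2761%
CAPM required = R_f + β·MRP = 4.73% + 0.849 × 7.29% = 10.91921%
α = realised − required = 12.2761% − 10.91921% = +1.36%

+1.36%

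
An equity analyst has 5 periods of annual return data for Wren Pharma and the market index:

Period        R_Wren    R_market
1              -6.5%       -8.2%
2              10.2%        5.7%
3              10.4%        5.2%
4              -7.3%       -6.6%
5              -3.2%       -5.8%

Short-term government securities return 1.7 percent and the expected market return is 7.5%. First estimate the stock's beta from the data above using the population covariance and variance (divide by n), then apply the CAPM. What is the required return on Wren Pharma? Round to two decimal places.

Mean R_i = (-6.5 + 10.2 + 10.4 − 7.3 − 3.2) / 5 = 0.7200%
Mean R_m = (-8.2 + 5.7 + 5.2 − 6.6 − 5.8) / 5 = -1.9400%
Σ(R_i − R̄_i)(R_m − R̄_m) = 239.2440  ⇒  Cov = 239.2440 / 5 = 47.8488
Σ(R_m − R̄_m)² = 185.1520  ⇒  Var(R_m) = 185.1520 / 5 = 37.0304
β = Cov / Var(R_m) = 47.8488 / 37.0304 = 1.2921
MRP = 7.5% − 1.7% = 5.80%
E(R) = R_f + β × MRP = 1.7% + 1.2921 × 5.8% = 9.19%

9.19%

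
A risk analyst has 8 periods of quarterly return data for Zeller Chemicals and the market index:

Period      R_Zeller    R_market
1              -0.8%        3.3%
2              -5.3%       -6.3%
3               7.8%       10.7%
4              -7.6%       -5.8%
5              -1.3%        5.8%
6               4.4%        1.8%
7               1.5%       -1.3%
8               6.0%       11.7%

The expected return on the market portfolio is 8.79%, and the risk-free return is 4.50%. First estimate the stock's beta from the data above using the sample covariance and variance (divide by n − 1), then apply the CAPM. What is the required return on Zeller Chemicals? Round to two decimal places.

Mean R_i = (-0.8 − 5.3 + 7.8 − 7.6 − 1.3 + 4.4 + 1.5 + 6.0) / 8 = 0.5875%
Mean R_m = (3.3 − 6.3 + 10.7 − 5.8 + 5.8 + 1.8 − 1.3 + 11.7) / 8 = 2.4875%
Σ(R_i − R̄_i)(R_m − R̄_m) = 215.2288  ⇒  Cov = 215.2288 / 7 = 30.7470
Σ(R_m − R̄_m)² = 324.6688  ⇒  Var(R_m) = 324.6688 / 7 = 46.3813
β = Cov / Var(R_m) = 30.7470 / 46.3813 = 0.6629
MRP = 8.79% − 4.50% = 4.29%
E(R) = R_f + β × MRP = 4.50% + 0.6629 × 4.29% = 7.34%

7.34%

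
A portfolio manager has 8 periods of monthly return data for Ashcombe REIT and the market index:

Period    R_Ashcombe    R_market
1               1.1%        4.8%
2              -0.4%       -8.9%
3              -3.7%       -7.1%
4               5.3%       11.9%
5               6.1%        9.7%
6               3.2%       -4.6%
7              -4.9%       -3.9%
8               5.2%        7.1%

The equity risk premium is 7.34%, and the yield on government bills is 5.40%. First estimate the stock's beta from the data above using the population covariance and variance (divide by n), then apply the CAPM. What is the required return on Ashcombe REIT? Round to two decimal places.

Mean R_i = (1.1 − 0.4 − 3.7 + 5.3 + 6.1 + 3.2 − 4.9 + 5.2) / 8 = 1.4875%
Mean R_m = (4.8 − 8.9 − 7.1 + 11.9 + 9.7 − 4.6 − 3.9 + 7.1) / 8 = 1.1250%
Σ(R_i − R̄_i)(R_m − R̄_m) = 185.2725  ⇒  Cov = 185.2725 / 8 = 23.1591
Σ(R_m − R̄_m)² = 465.0150  ⇒  Var(R_m) = 465.0150 / 8 = 58.1269
β = Cov / Var(R_m) = 23.1591 / 58.1269 = 0.3984
E(R) = R_f + β × MRP = 5.40% + 0.3984 × 7.34% = 8.32%

8.32%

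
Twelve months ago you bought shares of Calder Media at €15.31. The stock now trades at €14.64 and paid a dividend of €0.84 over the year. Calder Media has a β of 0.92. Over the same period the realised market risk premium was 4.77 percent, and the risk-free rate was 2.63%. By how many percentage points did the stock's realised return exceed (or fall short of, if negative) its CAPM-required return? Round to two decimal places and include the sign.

Realised HPR = (P1 + D1 − P0) / P0 = (14.64 + 0.84 − 15.31) / 15.31 = 0.17 / 15.31 = 1.1104%
CAPM required = R_f + β·MRP = 2.63% + 0.92 × 4.77% = 7.0184%
α = realised − required = 1.1104% − 7.0184% = -5.91%

-5.91%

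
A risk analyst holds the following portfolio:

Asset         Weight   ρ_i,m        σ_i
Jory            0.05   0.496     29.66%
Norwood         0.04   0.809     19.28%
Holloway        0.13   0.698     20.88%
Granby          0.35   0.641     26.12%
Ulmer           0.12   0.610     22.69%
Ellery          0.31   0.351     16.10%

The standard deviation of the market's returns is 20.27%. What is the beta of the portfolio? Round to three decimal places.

β_Jory = 0.496 × 29.66% / 20.27% = 0.7258
β_Norwood = 0.809 × 19.28% / 20.27% = 0.7695
β_Holloway = 0.698 × 20.88% / 20.27% = 0.7190
β_Granby = 0.641 × 26.12% / 20.27% = 0.8260
β_Ulmer = 0.610 × 22.69% / 20.27% = 0.6828
β_Ellery = 0.351 × 16.10% / 20.27% = 0.2788
β_P = Σ w_i β_i = 0.05×0.7258 + 0.04×0.7695 + 0.13×0.7190 + 0.35×0.8260 + 0.12×0.6828 + 0.31×0.2788 = 0.6180

0.618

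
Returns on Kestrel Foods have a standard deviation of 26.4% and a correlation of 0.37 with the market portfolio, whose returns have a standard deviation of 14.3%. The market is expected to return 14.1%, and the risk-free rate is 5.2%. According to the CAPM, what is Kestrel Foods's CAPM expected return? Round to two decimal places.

β = ρ × σ_i / σ_m = 0.37 × 26.4% / 14.3% = 0.6831
MRP = 14.1% − 5.2% = 8.90%
E(R) = 5.2% + 0.6831 × 8.9% = 11.28%

11.28%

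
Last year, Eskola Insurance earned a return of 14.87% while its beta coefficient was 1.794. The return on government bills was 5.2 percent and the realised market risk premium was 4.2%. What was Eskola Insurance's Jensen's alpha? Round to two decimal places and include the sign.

CAPM benchmark = R_f + β(R_m − R_f) = 5.2% + 1.794 × 4.2% = 12.7348%
α = actual − benchmark = 14.87% − 12.7348% = +2.14%

+2.14%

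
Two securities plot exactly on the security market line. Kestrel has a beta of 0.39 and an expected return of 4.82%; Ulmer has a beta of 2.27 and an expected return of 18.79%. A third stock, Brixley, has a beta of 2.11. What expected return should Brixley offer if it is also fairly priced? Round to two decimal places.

17.60%

MRP (SML slope) = (18.79% − 4.82%) / (2.27 − 0.39) = 13.97% / 1.88 = 7.4309%
R_f (intercept) = 4.82% − 0.39 × 7.4309% = 1.9219%
E(R_Brixley) = R_f + β × MRP = 1.9219% + 2.11 × 7.4309% = 17.60%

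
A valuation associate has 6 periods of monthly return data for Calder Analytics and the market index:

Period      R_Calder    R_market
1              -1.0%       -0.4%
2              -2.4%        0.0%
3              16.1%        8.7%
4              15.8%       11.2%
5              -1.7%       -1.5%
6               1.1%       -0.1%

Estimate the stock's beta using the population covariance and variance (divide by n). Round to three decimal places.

1.576

Mean R_i = (-1.0 − 2.4 + 16.1 + 15.8 − 1.7 + 1.1) / 6 = 4.6500%
Mean R_m = (-0.4 + 0.0 + 8.7 + 11.2 − 1.5 − 0.1) / 6 = 2.9833%
Σ(R_i − R̄_i)(R_m − R̄_m) = 236.6350  ⇒  Cov = 236.6350 / 6 = 39.4392
Σ(R_m − R̄_m)² = 150.1483  ⇒  Var(R_m) = 150.1483 / 6 = 25.0247
β = Cov / Var(R_m) = 39.4392 / 25.0247 = 1.5760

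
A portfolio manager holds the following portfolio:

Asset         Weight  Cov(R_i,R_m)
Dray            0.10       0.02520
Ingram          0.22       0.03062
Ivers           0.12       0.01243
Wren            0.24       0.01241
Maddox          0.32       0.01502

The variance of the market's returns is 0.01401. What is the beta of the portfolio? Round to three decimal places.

1.323

β_Dray = 0.02520 / 0.01401 = 1.7987
β_Ingram = 0.03062 / 0.01401 = 2.1856
β_Ivers = 0.01243 / 0.01401 = 0.8872
β_Wren = 0.01241 / 0.01401 = 0.8858
β_Maddox = 0.01502 / 0.01401 = 1.0721
β_P = Σ w_i β_i = 0.10×1.7987 + 0.22×2.1856 + 0.12×0.8872 + 0.24×0.8858 + 0.32×1.0721 = 1.3228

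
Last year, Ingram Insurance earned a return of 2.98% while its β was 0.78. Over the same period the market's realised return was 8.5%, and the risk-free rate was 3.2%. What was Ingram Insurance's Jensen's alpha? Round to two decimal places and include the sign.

-4.35%

Market excess return = 8.5% − 3.2% = 5.30%
CAPM benchmark = R_f + β(R_m − R_f) = 3.2% + 0.78 × 5.3% = 7.3340%
α = actual − benchmark = 2.98% − 7.3340% = -4.35%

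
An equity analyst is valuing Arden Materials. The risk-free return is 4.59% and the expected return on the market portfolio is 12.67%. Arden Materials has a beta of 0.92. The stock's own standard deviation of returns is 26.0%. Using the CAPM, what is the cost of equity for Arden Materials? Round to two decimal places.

Market risk premium = E(R_m) − R_f = 12.67% − 4.59% = 8.08%
E(R) = R_f + β × MRP = 4.59% + 0.92 × 8.08% = 12.02%

12.02%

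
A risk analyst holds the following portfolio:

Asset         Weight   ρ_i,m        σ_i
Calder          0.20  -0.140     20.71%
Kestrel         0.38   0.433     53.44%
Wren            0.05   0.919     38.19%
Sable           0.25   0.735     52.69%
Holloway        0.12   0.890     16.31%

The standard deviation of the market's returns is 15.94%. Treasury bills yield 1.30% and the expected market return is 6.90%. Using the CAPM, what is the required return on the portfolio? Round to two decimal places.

8.82%

β_Calder = -0.140 × 20.71% / 15.94% = -0.1819
β_Kestrel = 0.433 × 53.44% / 15.94% = 1.4517
β_Wren = 0.919 × 38.19% / 15.94% = 2.2018
β_Sable = 0.735 × 52.69% / 15.94% = 2.4296
β_Holloway = 0.890 × 16.31% / 15.94% = 0.9107
β_P = Σ w_i β_i = 0.20×-0.1819 + 0.38×1.4517 + 0.05×2.2018 + 0.25×2.4296 + 0.12×0.9107 = 1.3420
MRP = 6.90% − 1.30% = 5.60%
E(R_P) = R_f + β_P × MRP = 1.30% + 1.3420 × 5.60% = 8.82%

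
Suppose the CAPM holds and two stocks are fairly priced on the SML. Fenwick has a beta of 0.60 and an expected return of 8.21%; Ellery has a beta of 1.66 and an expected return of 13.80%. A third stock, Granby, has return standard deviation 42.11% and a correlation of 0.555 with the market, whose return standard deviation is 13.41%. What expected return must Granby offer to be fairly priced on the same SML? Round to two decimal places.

14.24%

MRP = (13.80% − 8.21%) / (1.66 − 0.60) = 5.2736%
R_f = 8.21% − 0.60 × 5.2736% = 5.0458%
β_Granby = ρ·σ_i/σ_m = 0.555 × 42.11 / 13.41 = 1.7428
E(R_Granby) = R_f + β × MRP = 5.0458% + 1.7428 × 5.2736% = 14.24%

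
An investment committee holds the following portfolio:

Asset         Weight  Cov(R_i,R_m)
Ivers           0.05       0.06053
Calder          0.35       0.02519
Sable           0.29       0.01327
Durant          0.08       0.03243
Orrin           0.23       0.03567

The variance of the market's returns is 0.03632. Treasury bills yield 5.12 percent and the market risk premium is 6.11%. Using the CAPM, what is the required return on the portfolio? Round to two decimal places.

β_Ivers = 0.06053 / 0.03632 = 1.6666
β_Calder = 0.02519 / 0.03632 = 0.6936
β_Sable = 0.01327 / 0.03632 = 0.3654
β_Durant = 0.03243 / 0.03632 = 0.8929
β_Orrin = 0.03567 / 0.03632 = 0.9821
β_P = Σ w_i β_i = 0.05×1.6666 + 0.35×0.6936 + 0.29×0.3654 + 0.08×0.8929 + 0.23×0.9821 = 0.7294
E(R_P) = R_f + β_P × MRP = 5.12% + 0.7294 × 6.11% = 9.58%

9.58%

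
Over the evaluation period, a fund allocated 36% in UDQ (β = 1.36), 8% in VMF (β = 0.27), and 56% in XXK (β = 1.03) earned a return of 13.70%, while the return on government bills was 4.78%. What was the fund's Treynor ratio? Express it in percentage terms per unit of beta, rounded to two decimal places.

8.20%

β_P = 0.36×1.36 + 0.08×0.27 + 0.56×1.03 = 1.0880
Treynor = (R_P − R_f) / β_P = (13.70% − 4.78%) / 1.0880 = 8.92% / 1.0880 = 8.20%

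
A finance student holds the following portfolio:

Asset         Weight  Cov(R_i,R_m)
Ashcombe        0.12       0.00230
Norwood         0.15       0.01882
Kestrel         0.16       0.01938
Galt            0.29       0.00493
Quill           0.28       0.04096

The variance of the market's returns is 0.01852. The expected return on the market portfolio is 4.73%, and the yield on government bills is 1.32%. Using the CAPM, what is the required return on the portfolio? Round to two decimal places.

β_Ashcombe = 0.00230 / 0.01852 = 0.1242
β_Norwood = 0.01882 / 0.01852 = 1.0162
β_Kestrel = 0.01938 / 0.01852 = 1.0464
β_Galt = 0.00493 / 0.01852 = 0.2662
β_Quill = 0.04096 / 0.01852 = 2.2117
β_P = Σ w_i β_i = 0.12×0.1242 + 0.15×1.0162 + 0.16×1.0464 + 0.29×0.2662 + 0.28×2.2117 = 1.0312
MRP = 4.73% − 1.32% = 3.41%
E(R_P) = R_f + β_P × MRP = 1.32% + 1.0312 × 3.41% = 4.84%

4.84%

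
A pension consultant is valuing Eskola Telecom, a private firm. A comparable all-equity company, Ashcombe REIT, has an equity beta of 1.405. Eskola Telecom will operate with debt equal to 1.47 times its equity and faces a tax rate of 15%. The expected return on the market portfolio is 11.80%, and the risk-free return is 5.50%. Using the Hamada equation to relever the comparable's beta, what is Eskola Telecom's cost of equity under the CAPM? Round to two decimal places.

β_L = β_U × [1 + (1 − t)(D/E)] = 1.405 × [1 + (1 − 0.15) × 1.47]
    = 1.405 × [1 + 0.85 × 1.47] = 1.405 × 2.2495 = 3.1605
MRP = 11.80% − 5.50% = 6.30%
E(R) = R_f + β_L × MRP = 5.50% + 3.1605 × 6.30% = 25.41%

25.41%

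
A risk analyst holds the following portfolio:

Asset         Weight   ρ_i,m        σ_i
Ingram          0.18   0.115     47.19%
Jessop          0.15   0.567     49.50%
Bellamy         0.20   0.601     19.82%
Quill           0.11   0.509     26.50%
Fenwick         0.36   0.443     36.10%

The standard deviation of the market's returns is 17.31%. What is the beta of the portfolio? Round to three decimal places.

0.856

β_Ingram = 0.115 × 47.19% / 17.31% = 0.3135
β_Jessop = 0.567 × 49.50% / 17.31% = 1.6214
β_Bellamy = 0.601 × 19.82% / 17.31% = 0.6881
β_Quill = 0.509 × 26.50% / 17.31% = 0.7792
β_Fenwick = 0.443 × 36.10% / 17.31% = 0.9239
β_P = Σ w_i β_i = 0.18×0.3135 + 0.15×1.6214 + 0.20×0.6881 + 0.11×0.7792 + 0.36×0.9239 = 0.8556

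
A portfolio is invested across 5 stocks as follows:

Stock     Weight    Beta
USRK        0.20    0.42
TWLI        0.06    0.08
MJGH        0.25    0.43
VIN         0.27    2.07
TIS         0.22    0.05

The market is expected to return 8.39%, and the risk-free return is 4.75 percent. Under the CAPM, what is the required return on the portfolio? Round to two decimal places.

β_P = Σ w_i β_i = 0.20×0.42 + 0.06×0.08 + 0.25×0.43 + 0.27×2.07 + 0.22×0.05 = 0.7662
MRP = 8.39% − 4.75% = 3.64%
E(R_P) = R_f + β_P × MRP = 4.75% + 0.7662 × 3.64% = 7.54%

7.54%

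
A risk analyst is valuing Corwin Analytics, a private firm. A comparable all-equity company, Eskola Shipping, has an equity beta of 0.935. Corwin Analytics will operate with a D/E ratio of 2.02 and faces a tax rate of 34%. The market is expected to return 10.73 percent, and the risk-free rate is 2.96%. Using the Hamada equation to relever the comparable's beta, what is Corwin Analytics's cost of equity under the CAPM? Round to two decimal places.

β_L = β_U × [1 + (1 − t)(D/E)] = 0.935 × [1 + (1 − 0.34) × 2.02]
    = 0.935 × [1 + 0.66 × 2.02] = 0.935 × 2.3332 = 2.1815
MRP = 10.73% − 2.96% = 7.77%
E(R) = R_f + β_L × MRP = 2.96% + 2.1815 × 7.77% = 19.91%

19.91%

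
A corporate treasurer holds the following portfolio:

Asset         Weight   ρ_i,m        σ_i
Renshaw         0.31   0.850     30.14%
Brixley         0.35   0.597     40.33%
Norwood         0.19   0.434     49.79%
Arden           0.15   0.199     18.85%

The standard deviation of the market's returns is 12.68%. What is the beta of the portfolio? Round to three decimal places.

β_Renshaw = 0.850 × 30.14% / 12.68% = 2.0204
β_Brixley = 0.597 × 40.33% / 12.68% = 1.8988
β_Norwood = 0.434 × 49.79% / 12.68% = 1.7042
β_Arden = 0.199 × 18.85% / 12.68% = 0.2958
β_P = Σ w_i β_i = 0.31×2.0204 + 0.35×1.8988 + 0.19×1.7042 + 0.15×0.2958 = 1.6591

1.659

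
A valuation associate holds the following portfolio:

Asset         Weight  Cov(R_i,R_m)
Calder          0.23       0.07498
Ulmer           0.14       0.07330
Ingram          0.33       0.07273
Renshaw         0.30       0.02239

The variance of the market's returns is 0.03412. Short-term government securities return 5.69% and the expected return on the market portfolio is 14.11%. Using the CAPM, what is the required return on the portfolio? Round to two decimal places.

β_Calder = 0.07498 / 0.03412 = 2.1975
β_Ulmer = 0.07330 / 0.03412 = 2.1483
β_Ingram = 0.07273 / 0.03412 = 2.1316
β_Renshaw = 0.02239 / 0.03412 = 0.6562
β_P = Σ w_i β_i = 0.23×2.1975 + 0.14×2.1483 + 0.33×2.1316 + 0.30×0.6562 = 1.7065
MRP = 14.11% − 5.69% = 8.42%
E(R_P) = R_f + β_P × MRP = 5.69% + 1.7065 × 8.42% = 20.06%

20.06%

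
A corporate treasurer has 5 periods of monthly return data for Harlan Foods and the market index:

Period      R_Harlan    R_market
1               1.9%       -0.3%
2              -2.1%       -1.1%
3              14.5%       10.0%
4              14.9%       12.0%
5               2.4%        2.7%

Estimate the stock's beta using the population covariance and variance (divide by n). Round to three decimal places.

1.283

Mean R_i = (1.9 − 2.1 + 14.5 + 14.9 + 2.4) / 5 = 6.3200%
Mean R_m = (-0.3 − 1.1 + 10.0 + 12.0 + 2.7) / 5 = 4.6600%
Σ(R_i − R̄_i)(R_m − R̄_m) = 184.7640  ⇒  Cov = 184.7640 / 5 = 36.9528
Σ(R_m − R̄_m)² = 144.0120  ⇒  Var(R_m) = 144.0120 / 5 = 28.8024
β = Cov / Var(R_m) = 36.9528 / 28.8024 = 1.2830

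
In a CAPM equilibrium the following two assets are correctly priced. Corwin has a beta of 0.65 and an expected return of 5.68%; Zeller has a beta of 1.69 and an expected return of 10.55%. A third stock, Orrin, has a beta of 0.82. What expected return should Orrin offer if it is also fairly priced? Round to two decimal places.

6.48%

MRP (SML slope) = (10.55% − 5.68%) / (1.69 − 0.65) = 4.87% / 1.04 = 4.6827%
R_f (intercept) = 5.68% − 0.65 × 4.6827% = 2.6362%
E(R_Orrin) = R_f + β × MRP = 2.6362% + 0.82 × 4.6827% = 6.48%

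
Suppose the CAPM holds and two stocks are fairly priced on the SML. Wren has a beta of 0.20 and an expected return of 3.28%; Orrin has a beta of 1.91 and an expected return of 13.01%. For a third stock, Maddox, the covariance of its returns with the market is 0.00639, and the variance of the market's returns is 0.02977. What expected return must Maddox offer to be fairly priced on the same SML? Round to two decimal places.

MRP = (13.01% − 3.28%) / (1.91 − 0.20) = 5.6901%
R_f = 3.28% − 0.20 × 5.6901% = 2.1420%
β_Maddox = Cov / Var(R_m) = 0.00639 / 0.02977 = 0.2146
E(R_Maddox) = R_f + β × MRP = 2.1420% + 0.2146 × 5.6901% = 3.36%

3.36%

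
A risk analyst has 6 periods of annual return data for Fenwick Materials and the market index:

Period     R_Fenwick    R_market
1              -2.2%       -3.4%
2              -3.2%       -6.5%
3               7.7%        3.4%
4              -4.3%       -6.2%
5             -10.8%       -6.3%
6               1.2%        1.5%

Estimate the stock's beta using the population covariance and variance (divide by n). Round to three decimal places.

Mean R_i = (-2.2 − 3.2 + 7.7 − 4.3 − 10.8 + 1.2) / 6 = -1.9333%
Mean R_m = (-3.4 − 6.5 + 3.4 − 6.2 − 6.3 + 1.5) / 6 = -2.9167%
Σ(R_i − R̄_i)(R_m − R̄_m) = 117.1267  ⇒  Cov = 117.1267 / 6 = 19.5211
Σ(R_m − R̄_m)² = 94.7083  ⇒  Var(R_m) = 94.7083 / 6 = 15.7847
β = Cov / Var(R_m) = 19.5211 / 15.7847 = 1.2367

1.237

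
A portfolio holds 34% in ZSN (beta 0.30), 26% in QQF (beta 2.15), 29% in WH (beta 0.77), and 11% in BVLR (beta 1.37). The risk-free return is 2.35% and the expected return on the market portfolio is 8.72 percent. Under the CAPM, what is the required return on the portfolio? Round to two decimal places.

8.94%

β_P = Σ w_i β_i = 0.34×0.30 + 0.26×2.15 + 0.29×0.77 + 0.11×1.37 = 1.0350
MRP = 8.72% − 2.35% = 6.37%
E(R_P) = R_f + β_P × MRP = 2.35% + 1.0350 × 6.37% = 8.94%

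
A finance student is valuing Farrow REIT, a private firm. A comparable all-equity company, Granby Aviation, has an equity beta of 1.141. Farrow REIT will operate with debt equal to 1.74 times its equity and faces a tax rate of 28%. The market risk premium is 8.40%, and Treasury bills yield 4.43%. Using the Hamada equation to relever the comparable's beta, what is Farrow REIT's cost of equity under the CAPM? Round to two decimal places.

26.02%

β_L = β_U × [1 + (1 − t)(D/E)] = 1.141 × [1 + (1 − 0.28) × 1.74]
    = 1.141 × [1 + 0.72 × 1.74] = 1.141 × 2.2528 = 2.5704
E(R) = R_f + β_L × MRP = 4.43% + 2.5704 × 8.40% = 26.02%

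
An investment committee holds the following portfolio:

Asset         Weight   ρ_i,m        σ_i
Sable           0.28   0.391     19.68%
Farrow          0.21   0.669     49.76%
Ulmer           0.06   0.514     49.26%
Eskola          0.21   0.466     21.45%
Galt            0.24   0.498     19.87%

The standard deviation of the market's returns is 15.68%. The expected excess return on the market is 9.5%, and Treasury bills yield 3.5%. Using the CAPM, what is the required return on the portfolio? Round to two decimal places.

12.67%

β_Sable = 0.391 × 19.68% / 15.68% = 0.4907
β_Farrow = 0.669 × 49.76% / 15.68% = 2.1231
β_Ulmer = 0.514 × 49.26% / 15.68% = 1.6148
β_Eskola = 0.466 × 21.45% / 15.68% = 0.6375
β_Galt = 0.498 × 19.87% / 15.68% = 0.6311
β_P = Σ w_i β_i = 0.28×0.4907 + 0.21×2.1231 + 0.06×1.6148 + 0.21×0.6375 + 0.24×0.6311 = 0.9655
E(R_P) = R_f + β_P × MRP = 3.5% + 0.9655 × 9.5% = 12.67%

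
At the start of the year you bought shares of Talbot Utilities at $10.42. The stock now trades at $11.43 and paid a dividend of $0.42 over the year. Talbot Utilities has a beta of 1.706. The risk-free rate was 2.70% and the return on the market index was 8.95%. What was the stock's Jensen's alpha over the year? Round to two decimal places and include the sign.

Realised HPR = (P1 + D1 − P0) / P0 = (11.43 + 0.42 − 10.42) / 10.42 = 1.43 / 10.42 = 13.7236%
MRP = 8.95% − 2.70% = 6.25%
CAPM required = R_f + β·MRP = 2.70% + 1.706 × 6.25% = 13.36250%
α = realised − required = 13.7236% − 13.36250% = +0.36%

+0.36%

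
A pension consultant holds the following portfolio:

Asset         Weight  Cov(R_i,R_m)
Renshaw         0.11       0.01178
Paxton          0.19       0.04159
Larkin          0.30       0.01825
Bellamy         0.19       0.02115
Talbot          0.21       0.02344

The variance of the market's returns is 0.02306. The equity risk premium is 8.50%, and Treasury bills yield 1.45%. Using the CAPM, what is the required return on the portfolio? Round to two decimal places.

10.15%

β_Renshaw = 0.01178 / 0.02306 = 0.5108
β_Paxton = 0.04159 / 0.02306 = 1.8036
β_Larkin = 0.01825 / 0.02306 = 0.7914
β_Bellamy = 0.02115 / 0.02306 = 0.9172
β_Talbot = 0.02344 / 0.02306 = 1.0165
β_P = Σ w_i β_i = 0.11×0.5108 + 0.19×1.8036 + 0.30×0.7914 + 0.19×0.9172 + 0.21×1.0165 = 1.0240
E(R_P) = R_f + β_P × MRP = 1.45% + 1.0240 × 8.50% = 10.15%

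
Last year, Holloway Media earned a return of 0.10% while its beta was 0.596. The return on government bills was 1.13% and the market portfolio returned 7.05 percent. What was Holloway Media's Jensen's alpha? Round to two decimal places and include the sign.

Market excess return = 7.05% − 1.13% = 5.92%
CAPM benchmark = R_f + β(R_m − R_f) = 1.13% + 0.596 × 5.92% = 4.65832%
α = actual − benchmark = 0.10% − 4.65832% = -4.56%

-4.56%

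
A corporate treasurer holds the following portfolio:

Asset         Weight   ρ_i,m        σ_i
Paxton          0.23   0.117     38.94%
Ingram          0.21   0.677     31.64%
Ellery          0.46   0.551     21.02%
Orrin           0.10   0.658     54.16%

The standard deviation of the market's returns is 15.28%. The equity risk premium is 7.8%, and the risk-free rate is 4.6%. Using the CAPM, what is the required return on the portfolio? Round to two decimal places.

11.97%

β_Paxton = 0.117 × 38.94% / 15.28% = 0.2982
β_Ingram = 0.677 × 31.64% / 15.28% = 1.4019
β_Ellery = 0.551 × 21.02% / 15.28% = 0.7580
β_Orrin = 0.658 × 54.16% / 15.28% = 2.3323
β_P = Σ w_i β_i = 0.23×0.2982 + 0.21×1.4019 + 0.46×0.7580 + 0.10×2.3323 = 0.9449
E(R_P) = R_f + β_P × MRP = 4.6% + 0.9449 × 7.8% = 11.97%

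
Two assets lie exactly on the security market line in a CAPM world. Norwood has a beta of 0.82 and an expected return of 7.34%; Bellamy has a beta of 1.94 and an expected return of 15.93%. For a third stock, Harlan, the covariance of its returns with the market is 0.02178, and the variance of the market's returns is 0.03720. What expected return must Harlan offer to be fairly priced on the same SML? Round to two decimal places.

5.54%

MRP = (15.93% − 7.34%) / (1.94 − 0.82) = 7.6696%
R_f = 7.34% − 0.82 × 7.6696% = 1.0509%
β_Harlan = Cov / Var(R_m) = 0.02178 / 0.03720 = 0.5855
E(R_Harlan) = R_f + β × MRP = 1.0509% + 0.5855 × 7.6696% = 5.54%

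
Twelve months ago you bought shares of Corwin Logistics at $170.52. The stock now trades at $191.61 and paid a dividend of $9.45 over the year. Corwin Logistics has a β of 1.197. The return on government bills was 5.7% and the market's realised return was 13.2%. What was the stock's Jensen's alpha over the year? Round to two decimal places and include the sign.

Realised HPR = (P1 + D1 − P0) / P0 = (191.61 + 9.45 − 170.52) / 170.52 = 30.54 / 170.52 = 17.9099%
MRP = 13.2% − 5.7% = 7.50%
CAPM required = R_f + β·MRP = 5.7% + 1.197 × 7.5% = 14.6775%
α = realised − required = 17.9099% − 14.6775% = +3.23%

+3.23%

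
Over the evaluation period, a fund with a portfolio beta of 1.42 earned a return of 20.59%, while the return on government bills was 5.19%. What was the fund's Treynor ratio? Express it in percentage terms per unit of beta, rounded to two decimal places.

10.85%

Treynor = (R_P − R_f) / β_P = (20.59% − 5.19%) / 1.4200 = 15.40% / 1.4200 = 10.85%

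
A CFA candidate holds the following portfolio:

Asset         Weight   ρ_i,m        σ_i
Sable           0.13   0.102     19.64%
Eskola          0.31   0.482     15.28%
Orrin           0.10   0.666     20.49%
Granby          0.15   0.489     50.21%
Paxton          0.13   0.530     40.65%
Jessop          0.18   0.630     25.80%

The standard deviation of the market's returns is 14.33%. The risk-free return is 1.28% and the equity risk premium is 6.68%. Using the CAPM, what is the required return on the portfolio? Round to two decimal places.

7.49%

β_Sable = 0.102 × 19.64% / 14.33% = 0.1398
β_Eskola = 0.482 × 15.28% / 14.33% = 0.5140
β_Orrin = 0.666 × 20.49% / 14.33% = 0.9523
β_Granby = 0.489 × 50.21% / 14.33% = 1.7134
β_Paxton = 0.530 × 40.65% / 14.33% = 1.5035
β_Jessop = 0.630 × 25.80% / 14.33% = 1.1343
β_P = Σ w_i β_i = 0.13×0.1398 + 0.31×0.5140 + 0.10×0.9523 + 0.15×1.7134 + 0.13×1.5035 + 0.18×1.1343 = 0.9294
E(R_P) = R_f + β_P × MRP = 1.28% + 0.9294 × 6.68% = 7.49%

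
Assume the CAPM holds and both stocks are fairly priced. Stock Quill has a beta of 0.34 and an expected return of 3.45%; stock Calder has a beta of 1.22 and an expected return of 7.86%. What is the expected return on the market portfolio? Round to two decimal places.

6.76%

Both satisfy E(R) = R_f + β·MRP, so the slope of the SML is
MRP = (7.86% − 3.45%) / (1.22 − 0.34) = 4.41% / 0.88 = 5.0114%
R_f = E(R_Quill) − β_Quill·MRP = 3.45% − 0.34 × 5.0114% = 1.7461%
E(R_m) = R_f + MRP = 1.7461% + 5.0114% = 6.76%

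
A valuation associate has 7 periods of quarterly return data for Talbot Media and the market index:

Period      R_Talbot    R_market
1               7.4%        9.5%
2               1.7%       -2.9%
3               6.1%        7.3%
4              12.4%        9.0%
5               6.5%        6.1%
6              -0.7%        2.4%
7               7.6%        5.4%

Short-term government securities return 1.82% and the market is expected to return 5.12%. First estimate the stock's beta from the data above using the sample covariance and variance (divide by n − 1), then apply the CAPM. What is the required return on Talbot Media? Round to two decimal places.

Mean R_i = (7.4 + 1.7 + 6.1 + 12.4 + 6.5 − 0.7 + 7.6) / 7 = 5.8571%
Mean R_m = (9.5 − 2.9 + 7.3 + 9.0 + 6.1 + 2.4 + 5.4) / 7 = 5.2571%
Σ(R_i − R̄_i)(R_m − R̄_m) = 84.9671  ⇒  Cov = 84.9671 / 6 = 14.1612
Σ(R_m − R̄_m)² = 111.6171  ⇒  Var(R_m) = 111.6171 / 6 = 18.6029
β = Cov / Var(R_m) = 14.1612 / 18.6029 = 0.7612
MRP = 5.12% − 1.82% = 3.30%
E(R) = R_f + β × MRP = 1.82% + 0.7612 × 3.30% = 4.33%

4.33%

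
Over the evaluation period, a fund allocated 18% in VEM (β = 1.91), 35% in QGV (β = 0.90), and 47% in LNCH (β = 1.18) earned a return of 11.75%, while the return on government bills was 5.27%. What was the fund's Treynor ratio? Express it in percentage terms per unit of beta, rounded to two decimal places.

β_P = 0.18×1.91 + 0.35×0.90 + 0.47×1.18 = 1.2134
Treynor = (R_P − R_f) / β_P = (11.75% − 5.27%) / 1.2134 = 6.48% / 1.2134 = 5.34%

5.34%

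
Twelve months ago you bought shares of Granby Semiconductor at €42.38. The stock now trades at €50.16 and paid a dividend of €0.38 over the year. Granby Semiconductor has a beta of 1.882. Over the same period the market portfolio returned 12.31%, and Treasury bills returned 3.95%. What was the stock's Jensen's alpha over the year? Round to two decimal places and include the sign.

-0.43%

Realised HPR = (P1 + D1 − P0) / P0 = (50.16 + 0.38 − 42.38) / 42.38 = 8.16 / 42.38 = 19.2544%
MRP = 12.31% − 3.95% = 8.36%
CAPM required = R_f + β·MRP = 3.95% + 1.882 × 8.36% = 19.68352%
α = realised − required = 19.2544% − 19.68352% = -0.43%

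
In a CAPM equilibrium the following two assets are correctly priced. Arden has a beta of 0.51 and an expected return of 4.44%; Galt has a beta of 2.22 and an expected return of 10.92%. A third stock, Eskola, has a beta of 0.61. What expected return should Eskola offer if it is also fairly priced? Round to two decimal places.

4.82%

MRP (SML slope) = (10.92% − 4.44%) / (2.22 − 0.51) = 6.48% / 1.71 = 3.7895%
R_f (intercept) = 4.44% − 0.51 × 3.7895% = 2.5074%
E(R_Eskola) = R_f + β × MRP = 2.5074% + 0.61 × 3.7895% = 4.82%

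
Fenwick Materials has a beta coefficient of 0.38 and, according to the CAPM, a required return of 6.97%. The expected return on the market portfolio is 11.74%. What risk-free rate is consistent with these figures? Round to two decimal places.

4.05%

E(R) = R_f + β(E(R_m) − R_f) = R_f(1 − β) + β·E(R_m)
6.97% = R_f × (1 − 0.38) + 0.38 × 11.74%
6.97% = R_f × 0.62 + 4.4612%
R_f = (6.97% − 4.4612%) / 0.62 = 4.05%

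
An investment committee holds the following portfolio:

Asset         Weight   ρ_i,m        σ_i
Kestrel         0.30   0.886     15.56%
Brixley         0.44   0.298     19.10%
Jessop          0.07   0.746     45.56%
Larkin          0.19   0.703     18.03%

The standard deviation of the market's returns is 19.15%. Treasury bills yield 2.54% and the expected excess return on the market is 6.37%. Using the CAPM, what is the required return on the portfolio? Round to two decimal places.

6.34%

β_Kestrel = 0.886 × 15.56% / 19.15% = 0.7199
β_Brixley = 0.298 × 19.10% / 19.15% = 0.2972
β_Jessop = 0.746 × 45.56% / 19.15% = 1.7748
β_Larkin = 0.703 × 18.03% / 19.15% = 0.6619
β_P = Σ w_i β_i = 0.30×0.7199 + 0.44×0.2972 + 0.07×1.7748 + 0.19×0.6619 = 0.5967
E(R_P) = R_f + β_P × MRP = 2.54% + 0.5967 × 6.37% = 6.34%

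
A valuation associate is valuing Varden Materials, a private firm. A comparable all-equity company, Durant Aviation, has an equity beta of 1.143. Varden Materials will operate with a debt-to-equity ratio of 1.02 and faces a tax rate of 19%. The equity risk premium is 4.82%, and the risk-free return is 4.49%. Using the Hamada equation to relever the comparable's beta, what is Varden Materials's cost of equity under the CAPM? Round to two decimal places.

β_L = β_U × [1 + (1 − t)(D/E)] = 1.143 × [1 + (1 − 0.19) × 1.02]
    = 1.143 × [1 + 0.81 × 1.02] = 1.143 × 1.8262 = 2.0873
E(R) = R_f + β_L × MRP = 4.49% + 2.0873 × 4.82% = 14.55%

14.55%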